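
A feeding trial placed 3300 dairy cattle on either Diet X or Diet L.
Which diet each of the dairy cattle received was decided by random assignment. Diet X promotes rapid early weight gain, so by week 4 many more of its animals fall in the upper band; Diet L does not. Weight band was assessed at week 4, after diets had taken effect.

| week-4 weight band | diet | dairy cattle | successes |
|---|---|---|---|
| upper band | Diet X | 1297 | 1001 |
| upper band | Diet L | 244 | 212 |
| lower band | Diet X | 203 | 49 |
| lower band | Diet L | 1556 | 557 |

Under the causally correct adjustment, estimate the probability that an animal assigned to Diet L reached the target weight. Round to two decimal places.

0.43

The distribution of week-4 weight band is itself part of what the diet does — it is an intermediate outcome. Holding it fixed would remove that part of the effect; the total effect is the pooled difference.
So P(outcome | do(Diet L)) is just the pooled rate for Diet L: 769/1800 = 0.427.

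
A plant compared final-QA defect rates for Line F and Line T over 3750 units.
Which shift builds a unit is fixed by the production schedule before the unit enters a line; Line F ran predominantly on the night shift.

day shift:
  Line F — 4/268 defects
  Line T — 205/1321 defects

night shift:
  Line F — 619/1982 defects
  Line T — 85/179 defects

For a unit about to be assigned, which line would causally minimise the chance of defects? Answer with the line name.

The shift-specific comparison favours Line F throughout, but the pooled figures favour Line T. The question is whether to condition on shift.
Since shift is a pre-existing factor (not a product of the line) and it affects the outcome on its own, it is a confounder. The stratified rates, not the pooled rate, identify the causal effect.
Within each level — day shift: 1.5% vs 15.5%; night shift: 31.2% vs 47.5% — Line F is lower every time.

Line F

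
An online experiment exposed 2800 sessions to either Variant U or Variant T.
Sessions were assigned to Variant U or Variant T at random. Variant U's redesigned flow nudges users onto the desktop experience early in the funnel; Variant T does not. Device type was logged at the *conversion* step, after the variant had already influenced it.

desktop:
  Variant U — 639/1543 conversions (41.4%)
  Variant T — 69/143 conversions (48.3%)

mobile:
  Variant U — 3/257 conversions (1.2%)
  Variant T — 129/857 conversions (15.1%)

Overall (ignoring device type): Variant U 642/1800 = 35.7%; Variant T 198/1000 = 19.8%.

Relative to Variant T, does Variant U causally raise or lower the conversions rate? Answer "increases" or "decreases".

The stratified and pooled comparisons disagree (Variant T wins within each device type; Variant U wins overall), so the answer turns on the causal role of device type.
Stratifying would compare variants among sessions the variants themselves sorted into device type groups — a form of selection on an intermediate. The unconditioned pooled rates give the total causal effect.
Pooled: Variant U 35.7% vs Variant T 19.8%; Variant U is higher overall.

increases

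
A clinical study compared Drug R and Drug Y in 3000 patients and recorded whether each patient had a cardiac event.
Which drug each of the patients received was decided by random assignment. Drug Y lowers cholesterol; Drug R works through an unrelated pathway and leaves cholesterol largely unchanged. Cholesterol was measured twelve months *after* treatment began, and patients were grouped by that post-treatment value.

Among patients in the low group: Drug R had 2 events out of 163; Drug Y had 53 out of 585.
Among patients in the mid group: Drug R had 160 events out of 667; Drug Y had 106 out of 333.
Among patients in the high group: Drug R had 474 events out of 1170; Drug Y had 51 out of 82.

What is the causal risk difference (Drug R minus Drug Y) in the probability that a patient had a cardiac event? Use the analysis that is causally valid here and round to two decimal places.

+0.11

The stratified and pooled comparisons disagree (Drug R wins within each cholesterol; Drug Y wins overall), so the answer turns on the causal role of cholesterol.
Cholesterol lies on the pathway drug → cholesterol → outcome, so adjusting for it blocks the indirect effect. For the total causal effect of drug, use the unadjusted pooled rates.
The causal difference is the pooled difference: 0.318 − 0.210 = +0.108.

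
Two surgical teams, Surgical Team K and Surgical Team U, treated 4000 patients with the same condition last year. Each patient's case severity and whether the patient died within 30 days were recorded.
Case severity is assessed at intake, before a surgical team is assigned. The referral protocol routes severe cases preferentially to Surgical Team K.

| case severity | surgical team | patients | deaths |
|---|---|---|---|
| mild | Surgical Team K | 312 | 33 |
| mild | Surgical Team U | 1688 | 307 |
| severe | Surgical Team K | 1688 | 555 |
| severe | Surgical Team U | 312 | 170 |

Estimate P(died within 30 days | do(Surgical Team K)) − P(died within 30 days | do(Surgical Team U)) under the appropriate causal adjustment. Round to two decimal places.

-0.15

Since case severity is a pre-existing factor (not a product of the surgical team) and it affects the outcome on its own, it is a confounder. The stratified rates, not the pooled rate, identify the causal effect.
Adjusting over the population distribution of case severity: 0.500·(0.106−0.182) + 0.500·(0.329−0.545) = -0.146.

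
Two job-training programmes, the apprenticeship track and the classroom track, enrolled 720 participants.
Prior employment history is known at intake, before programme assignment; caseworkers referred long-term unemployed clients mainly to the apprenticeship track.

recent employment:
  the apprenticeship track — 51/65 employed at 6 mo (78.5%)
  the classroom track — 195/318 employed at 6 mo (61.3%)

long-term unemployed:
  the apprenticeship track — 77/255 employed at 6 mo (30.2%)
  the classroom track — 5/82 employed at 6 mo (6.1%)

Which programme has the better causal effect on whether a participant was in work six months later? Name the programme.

the apprenticeship track

Prior employment history differs across programmes for reasons unrelated to any effect of the programme itself, and it separately predicts the outcome — a classic confounder. We must compare within prior employment history levels.
Within each level — recent employment: 78.5% vs 61.3%; long-term unemployed: 30.2% vs 6.1% — the apprenticeship track is higher every time.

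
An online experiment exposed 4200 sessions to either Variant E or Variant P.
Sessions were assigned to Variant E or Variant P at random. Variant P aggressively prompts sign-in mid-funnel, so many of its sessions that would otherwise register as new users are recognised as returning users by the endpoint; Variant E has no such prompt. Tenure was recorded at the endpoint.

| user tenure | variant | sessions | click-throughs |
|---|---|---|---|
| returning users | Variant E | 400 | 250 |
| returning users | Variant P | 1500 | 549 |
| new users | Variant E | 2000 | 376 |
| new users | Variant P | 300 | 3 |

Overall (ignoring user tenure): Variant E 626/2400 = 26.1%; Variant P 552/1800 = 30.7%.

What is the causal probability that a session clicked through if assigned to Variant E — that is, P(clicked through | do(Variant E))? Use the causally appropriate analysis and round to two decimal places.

0.26

The stratified and pooled comparisons disagree (Variant E wins within each user tenure; Variant P wins overall), so the answer turns on the causal role of user tenure.
Stratifying would compare variants among sessions the variants themselves sorted into user tenure groups — a form of selection on an intermediate. The unconditioned pooled rates give the total causal effect.
So P(outcome | do(Variant E)) is just the pooled rate for Variant E: 626/2400 = 0.261.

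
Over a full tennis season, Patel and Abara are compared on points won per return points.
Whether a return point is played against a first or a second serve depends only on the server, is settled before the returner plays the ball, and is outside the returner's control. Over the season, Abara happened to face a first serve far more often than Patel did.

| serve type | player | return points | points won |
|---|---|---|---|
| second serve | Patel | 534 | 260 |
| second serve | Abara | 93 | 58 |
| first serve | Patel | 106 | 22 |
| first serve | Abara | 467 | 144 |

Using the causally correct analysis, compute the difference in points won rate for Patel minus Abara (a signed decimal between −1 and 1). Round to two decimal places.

-0.12

Serve type satisfies the back-door criterion: it is not a descendant of the player, and it blocks the spurious path from player to outcome. Adjusting for it (i.e., using the within-serve type rates) gives the causal effect.
Adjusting over the population distribution of serve type: 0.522·(0.487−0.624) + 0.477·(0.208−0.308) = -0.120.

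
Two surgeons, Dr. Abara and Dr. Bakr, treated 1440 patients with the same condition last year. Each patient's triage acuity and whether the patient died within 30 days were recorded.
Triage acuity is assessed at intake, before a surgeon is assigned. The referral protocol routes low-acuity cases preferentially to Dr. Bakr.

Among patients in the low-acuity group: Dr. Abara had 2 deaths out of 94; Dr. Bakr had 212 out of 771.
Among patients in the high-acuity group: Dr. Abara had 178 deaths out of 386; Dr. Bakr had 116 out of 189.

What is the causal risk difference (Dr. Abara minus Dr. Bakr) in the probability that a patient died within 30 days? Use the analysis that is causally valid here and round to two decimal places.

The stratified and pooled comparisons disagree (Dr. Abara wins within each triage acuity; Dr. Bakr wins overall), so the answer turns on the causal role of triage acuity.
Since triage acuity is a pre-existing factor (not a product of the surgeon) and it affects the outcome on its own, it is a confounder. The stratified rates, not the pooled rate, identify the causal effect.
Adjusting over the population distribution of triage acuity: 0.601·(0.021−0.275) + 0.399·(0.461−0.614) = -0.213.

-0.21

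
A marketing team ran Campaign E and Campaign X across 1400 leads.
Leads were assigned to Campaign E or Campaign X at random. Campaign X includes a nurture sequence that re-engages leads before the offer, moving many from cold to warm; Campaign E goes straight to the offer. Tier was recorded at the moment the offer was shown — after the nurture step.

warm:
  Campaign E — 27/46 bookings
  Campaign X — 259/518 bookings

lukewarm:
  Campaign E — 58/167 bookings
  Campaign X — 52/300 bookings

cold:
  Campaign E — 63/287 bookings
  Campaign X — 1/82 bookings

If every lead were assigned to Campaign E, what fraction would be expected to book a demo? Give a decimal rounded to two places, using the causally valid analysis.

Engagement tier is downstream of the campaign. One should not condition on a consequence of treatment, so the overall rates are the right comparison.
So P(outcome | do(Campaign E)) is just the pooled rate for Campaign E: 148/500 = 0.296.

0.30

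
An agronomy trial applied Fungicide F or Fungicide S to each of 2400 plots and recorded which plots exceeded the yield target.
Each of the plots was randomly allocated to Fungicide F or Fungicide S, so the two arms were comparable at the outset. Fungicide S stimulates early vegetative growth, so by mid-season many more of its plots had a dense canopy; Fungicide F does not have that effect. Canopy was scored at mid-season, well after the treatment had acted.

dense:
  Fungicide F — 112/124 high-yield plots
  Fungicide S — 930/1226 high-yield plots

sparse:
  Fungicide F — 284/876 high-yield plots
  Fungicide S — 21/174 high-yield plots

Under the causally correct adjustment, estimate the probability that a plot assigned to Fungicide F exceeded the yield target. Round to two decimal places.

0.40

Fungicide F is higher inside every mid-season canopy stratum but Fungicide S is higher in aggregate. Whether to stratify depends on how mid-season canopy relates to the fungicide.
The distribution of mid-season canopy is itself part of what the fungicide does — it is an intermediate outcome. Holding it fixed would remove that part of the effect; the total effect is the pooled difference.
So P(outcome | do(Fungicide F)) is just the pooled rate for Fungicide F: 396/1000 = 0.396.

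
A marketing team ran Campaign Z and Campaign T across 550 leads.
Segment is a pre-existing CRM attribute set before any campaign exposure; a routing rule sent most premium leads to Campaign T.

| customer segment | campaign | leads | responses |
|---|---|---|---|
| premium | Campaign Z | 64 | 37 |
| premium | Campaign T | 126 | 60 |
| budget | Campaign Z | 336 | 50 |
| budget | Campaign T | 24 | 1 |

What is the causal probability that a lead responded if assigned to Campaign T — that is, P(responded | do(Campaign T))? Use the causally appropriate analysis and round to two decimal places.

Within every customer segment level Campaign Z has the higher rate, yet pooled Campaign T does — Simpson's reversal.
Since customer segment is a pre-existing factor (not a product of the campaign) and it affects the outcome on its own, it is a confounder. The stratified rates, not the pooled rate, identify the causal effect.
Standardising Campaign T to the population customer segment mix: 0.345·60/126 + 0.655·1/24 = 0.192.

0.19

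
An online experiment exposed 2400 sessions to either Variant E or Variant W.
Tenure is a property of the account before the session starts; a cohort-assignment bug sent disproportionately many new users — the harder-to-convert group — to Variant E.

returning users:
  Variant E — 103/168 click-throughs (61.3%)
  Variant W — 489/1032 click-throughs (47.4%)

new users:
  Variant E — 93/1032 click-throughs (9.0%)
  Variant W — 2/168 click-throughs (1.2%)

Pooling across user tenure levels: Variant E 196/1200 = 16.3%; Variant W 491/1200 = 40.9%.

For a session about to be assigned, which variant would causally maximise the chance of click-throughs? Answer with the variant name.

Within every user tenure level Variant E has the higher rate, yet pooled Variant W does — Simpson's reversal.
Nothing the variant does changes user tenure; the imbalance is an allocation artefact. With user tenure also predicting the outcome, the pooled figure is confounded, and the within-stratum comparison is the causal one.
Within each level — returning users: 61.3% vs 47.4%; new users: 9.0% vs 1.2% — Variant E is higher every time.

Variant E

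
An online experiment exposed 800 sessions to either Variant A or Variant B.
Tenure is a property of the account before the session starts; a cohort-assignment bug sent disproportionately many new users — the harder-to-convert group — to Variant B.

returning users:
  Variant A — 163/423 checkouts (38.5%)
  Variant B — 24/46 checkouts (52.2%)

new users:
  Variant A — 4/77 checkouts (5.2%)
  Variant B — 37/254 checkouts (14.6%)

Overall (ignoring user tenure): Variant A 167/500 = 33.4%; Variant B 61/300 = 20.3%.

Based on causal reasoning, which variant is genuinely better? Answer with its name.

The stratified and pooled comparisons disagree (Variant B wins within each user tenure; Variant A wins overall), so the answer turns on the causal role of user tenure.
User tenure differs across variants for reasons unrelated to any effect of the variant itself, and it separately predicts the outcome — a classic confounder. We must compare within user tenure levels.
Within each level — returning users: 38.5% vs 52.2%; new users: 5.2% vs 14.6% — Variant B is higher every time.

Variant B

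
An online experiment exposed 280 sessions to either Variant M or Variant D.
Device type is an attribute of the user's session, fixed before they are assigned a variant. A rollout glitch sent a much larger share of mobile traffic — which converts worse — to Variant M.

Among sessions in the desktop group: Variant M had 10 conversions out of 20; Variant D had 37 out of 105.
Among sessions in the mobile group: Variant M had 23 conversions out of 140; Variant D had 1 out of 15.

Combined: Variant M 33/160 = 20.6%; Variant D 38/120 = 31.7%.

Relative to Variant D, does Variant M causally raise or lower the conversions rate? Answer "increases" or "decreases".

Variant M is higher inside every device type stratum but Variant D is higher in aggregate. Whether to stratify depends on how device type relates to the variant.
Device type differs across variants for reasons unrelated to any effect of the variant itself, and it separately predicts the outcome — a classic confounder. We must compare within device type levels.
Within each level — desktop: 50.0% vs 35.2%; mobile: 16.4% vs 6.7% — Variant M is higher every time.

increases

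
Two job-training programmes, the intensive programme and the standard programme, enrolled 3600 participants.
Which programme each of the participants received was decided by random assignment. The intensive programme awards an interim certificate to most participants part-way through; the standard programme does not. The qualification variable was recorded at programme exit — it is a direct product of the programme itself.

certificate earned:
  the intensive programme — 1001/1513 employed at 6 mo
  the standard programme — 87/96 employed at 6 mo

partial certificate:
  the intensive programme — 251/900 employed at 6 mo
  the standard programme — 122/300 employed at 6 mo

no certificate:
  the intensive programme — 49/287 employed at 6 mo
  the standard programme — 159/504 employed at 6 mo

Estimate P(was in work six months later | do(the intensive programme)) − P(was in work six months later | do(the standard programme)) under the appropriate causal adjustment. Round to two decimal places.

+0.07

Within every qualification attained during the programme level the standard programme has the higher rate, yet pooled the intensive programme does — Simpson's reversal.
Qualification attained during the programme is recorded after the programme and is itself shifted by it — it sits on the causal path from programme to outcome. Conditioning on a mediator would strip out part of the effect we want; the pooled comparison gives the total causal effect.
The causal difference is the pooled difference: 0.482 − 0.409 = +0.073.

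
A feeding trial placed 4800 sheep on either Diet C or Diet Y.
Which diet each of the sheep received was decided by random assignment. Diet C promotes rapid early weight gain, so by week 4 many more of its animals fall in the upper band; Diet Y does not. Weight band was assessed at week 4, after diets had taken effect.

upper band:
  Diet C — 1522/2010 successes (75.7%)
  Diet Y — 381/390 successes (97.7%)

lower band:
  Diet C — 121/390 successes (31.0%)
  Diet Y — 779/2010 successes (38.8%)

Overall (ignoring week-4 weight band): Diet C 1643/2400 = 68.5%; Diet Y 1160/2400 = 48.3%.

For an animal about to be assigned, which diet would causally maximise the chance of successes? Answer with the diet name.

Diet C

The week-4 weight band-specific comparison favours Diet Y throughout, but the pooled figures favour Diet C. The question is whether to condition on week-4 weight band.
Because the diet influences week-4 weight band, week-4 weight band is a post-treatment mediator, not a confounder. Stratifying on it would bias the estimate; the causal effect is the crude pooled difference.
Pooled: Diet C 68.5% vs Diet Y 48.3%; Diet C is higher overall.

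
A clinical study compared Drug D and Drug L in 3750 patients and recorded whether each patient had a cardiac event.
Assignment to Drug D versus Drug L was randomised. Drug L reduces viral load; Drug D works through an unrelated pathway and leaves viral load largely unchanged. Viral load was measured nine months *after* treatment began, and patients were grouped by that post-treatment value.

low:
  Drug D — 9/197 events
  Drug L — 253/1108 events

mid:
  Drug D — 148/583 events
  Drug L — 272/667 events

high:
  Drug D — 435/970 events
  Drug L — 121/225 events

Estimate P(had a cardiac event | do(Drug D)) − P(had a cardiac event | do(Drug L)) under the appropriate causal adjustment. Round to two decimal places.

The distribution of viral load is itself part of what the drug does — it is an intermediate outcome. Holding it fixed would remove that part of the effect; the total effect is the pooled difference.
The causal difference is the pooled difference: 0.338 − 0.323 = +0.015.

+0.02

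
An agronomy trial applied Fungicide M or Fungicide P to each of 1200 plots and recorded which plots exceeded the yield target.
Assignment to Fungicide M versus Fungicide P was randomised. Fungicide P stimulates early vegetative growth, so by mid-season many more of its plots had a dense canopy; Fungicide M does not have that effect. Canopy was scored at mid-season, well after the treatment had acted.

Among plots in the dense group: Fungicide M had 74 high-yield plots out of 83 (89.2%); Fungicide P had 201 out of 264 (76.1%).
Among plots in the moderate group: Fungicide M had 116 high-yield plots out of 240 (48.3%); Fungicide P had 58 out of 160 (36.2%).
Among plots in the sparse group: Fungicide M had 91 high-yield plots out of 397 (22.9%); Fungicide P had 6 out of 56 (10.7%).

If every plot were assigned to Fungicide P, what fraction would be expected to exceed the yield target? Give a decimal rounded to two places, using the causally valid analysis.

0.55

The mid-season canopy-specific comparison favours Fungicide M throughout, but the pooled figures favour Fungicide P. The question is whether to condition on mid-season canopy.
Because the fungicide influences mid-season canopy, mid-season canopy is a post-treatment mediator, not a confounder. Stratifying on it would bias the estimate; the causal effect is the crude pooled difference.
So P(outcome | do(Fungicide P)) is just the pooled rate for Fungicide P: 265/480 = 0.552.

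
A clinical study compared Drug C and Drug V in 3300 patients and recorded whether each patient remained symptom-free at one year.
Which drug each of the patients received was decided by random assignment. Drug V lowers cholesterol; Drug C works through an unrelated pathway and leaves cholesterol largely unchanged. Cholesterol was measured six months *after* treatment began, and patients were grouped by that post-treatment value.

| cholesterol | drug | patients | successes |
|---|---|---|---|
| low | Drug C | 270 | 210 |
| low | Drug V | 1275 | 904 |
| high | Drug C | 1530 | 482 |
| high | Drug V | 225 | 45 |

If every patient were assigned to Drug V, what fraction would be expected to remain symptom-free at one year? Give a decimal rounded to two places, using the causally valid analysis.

0.63

Drug C is higher inside every cholesterol stratum but Drug V is higher in aggregate. Whether to stratify depends on how cholesterol relates to the drug.
Stratifying would compare drugs among patients the drugs themselves sorted into cholesterol groups — a form of selection on an intermediate. The unconditioned pooled rates give the total causal effect.
So P(outcome | do(Drug V)) is just the pooled rate for Drug V: 949/1500 = 0.633.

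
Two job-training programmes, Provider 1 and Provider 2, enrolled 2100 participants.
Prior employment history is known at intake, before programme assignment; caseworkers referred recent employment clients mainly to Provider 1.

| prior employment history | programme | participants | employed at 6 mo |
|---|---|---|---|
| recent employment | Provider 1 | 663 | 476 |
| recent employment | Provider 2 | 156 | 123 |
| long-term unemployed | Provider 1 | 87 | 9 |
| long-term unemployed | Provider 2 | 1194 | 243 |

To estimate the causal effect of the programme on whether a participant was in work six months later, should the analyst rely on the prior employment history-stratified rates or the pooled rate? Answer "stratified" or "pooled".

stratified

Within every prior employment history level Provider 2 has the higher rate, yet pooled Provider 1 does — Simpson's reversal.
Here prior employment history is a common cause — it drives both which programme a case falls under and the outcome. The crude comparison mixes populations; the stratum-specific rates are the causally relevant ones.
Within each level — recent employment: 71.8% vs 78.8%; long-term unemployed: 10.3% vs 20.4% — Provider 2 is higher every time.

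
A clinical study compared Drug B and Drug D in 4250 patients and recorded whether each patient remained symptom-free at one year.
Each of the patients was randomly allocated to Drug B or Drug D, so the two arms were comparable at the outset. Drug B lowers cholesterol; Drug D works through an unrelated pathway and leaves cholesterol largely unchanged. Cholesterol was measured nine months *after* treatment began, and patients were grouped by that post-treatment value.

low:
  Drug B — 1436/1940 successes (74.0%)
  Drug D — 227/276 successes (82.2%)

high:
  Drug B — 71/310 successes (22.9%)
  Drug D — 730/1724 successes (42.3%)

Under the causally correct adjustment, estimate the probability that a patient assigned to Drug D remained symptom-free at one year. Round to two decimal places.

0.48

Stratifying would compare drugs among patients the drugs themselves sorted into cholesterol groups — a form of selection on an intermediate. The unconditioned pooled rates give the total causal effect.
So P(outcome | do(Drug D)) is just the pooled rate for Drug D: 957/2000 = 0.478.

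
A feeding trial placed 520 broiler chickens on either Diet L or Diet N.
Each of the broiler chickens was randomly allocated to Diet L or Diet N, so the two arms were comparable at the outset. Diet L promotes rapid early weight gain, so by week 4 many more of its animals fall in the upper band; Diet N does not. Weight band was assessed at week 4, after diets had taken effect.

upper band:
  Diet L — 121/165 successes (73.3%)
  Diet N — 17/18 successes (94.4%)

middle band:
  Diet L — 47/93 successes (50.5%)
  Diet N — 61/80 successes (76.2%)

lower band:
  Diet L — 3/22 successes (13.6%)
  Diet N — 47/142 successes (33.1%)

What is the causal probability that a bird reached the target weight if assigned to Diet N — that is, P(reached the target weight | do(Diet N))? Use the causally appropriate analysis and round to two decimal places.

Week-4 weight band is recorded after the diet and is itself shifted by it — it sits on the causal path from diet to outcome. Conditioning on a mediator would strip out part of the effect we want; the pooled comparison gives the total causal effect.
So P(outcome | do(Diet N)) is just the pooled rate for Diet N: 125/240 = 0.521.

0.52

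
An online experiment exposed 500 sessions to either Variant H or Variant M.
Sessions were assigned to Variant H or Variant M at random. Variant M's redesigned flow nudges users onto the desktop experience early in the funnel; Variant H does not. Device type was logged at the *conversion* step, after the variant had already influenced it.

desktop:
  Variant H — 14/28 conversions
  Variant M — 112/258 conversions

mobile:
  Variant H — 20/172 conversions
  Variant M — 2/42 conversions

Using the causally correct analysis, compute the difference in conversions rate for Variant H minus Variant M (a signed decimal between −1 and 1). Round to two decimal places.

Variant H is higher inside every device type stratum but Variant M is higher in aggregate. Whether to stratify depends on how device type relates to the variant.
Device type is recorded after the variant and is itself shifted by it — it sits on the causal path from variant to outcome. Conditioning on a mediator would strip out part of the effect we want; the pooled comparison gives the total causal effect.
The causal difference is the pooled difference: 0.170 − 0.380 = -0.210.

-0.21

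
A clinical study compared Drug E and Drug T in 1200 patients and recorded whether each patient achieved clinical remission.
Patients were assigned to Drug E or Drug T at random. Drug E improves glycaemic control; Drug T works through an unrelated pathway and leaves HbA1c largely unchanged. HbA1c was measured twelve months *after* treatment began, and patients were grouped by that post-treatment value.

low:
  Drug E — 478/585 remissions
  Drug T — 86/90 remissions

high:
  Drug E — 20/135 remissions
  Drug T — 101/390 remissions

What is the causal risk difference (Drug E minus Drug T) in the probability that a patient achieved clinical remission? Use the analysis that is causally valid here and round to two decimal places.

Drug T is higher inside every HbA1c stratum but Drug E is higher in aggregate. Whether to stratify depends on how HbA1c relates to the drug.
The distribution of HbA1c is itself part of what the drug does — it is an intermediate outcome. Holding it fixed would remove that part of the effect; the total effect is the pooled difference.
The causal difference is the pooled difference: 0.692 − 0.390 = +0.302.

+0.30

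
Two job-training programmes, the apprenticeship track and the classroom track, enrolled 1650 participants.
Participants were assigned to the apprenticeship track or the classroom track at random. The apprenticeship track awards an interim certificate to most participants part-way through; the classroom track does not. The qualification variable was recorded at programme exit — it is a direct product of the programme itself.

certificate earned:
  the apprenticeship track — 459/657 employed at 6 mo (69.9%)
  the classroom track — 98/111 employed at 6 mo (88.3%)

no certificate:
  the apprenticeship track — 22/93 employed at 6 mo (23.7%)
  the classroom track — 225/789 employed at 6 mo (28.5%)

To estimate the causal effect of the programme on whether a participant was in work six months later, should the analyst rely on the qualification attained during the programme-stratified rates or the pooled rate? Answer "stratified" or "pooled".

The qualification attained during the programme-specific comparison favours the classroom track throughout, but the pooled figures favour the apprenticeship track. The question is whether to condition on qualification attained during the programme.
Qualification attained during the programme here is a post-treatment variable shaped by the programme; conditioning on it would introduce bias rather than remove it. The overall comparison is the causal one.
Pooled: the apprenticeship track 64.1% vs the classroom track 35.9%; the apprenticeship track is higher overall.

pooled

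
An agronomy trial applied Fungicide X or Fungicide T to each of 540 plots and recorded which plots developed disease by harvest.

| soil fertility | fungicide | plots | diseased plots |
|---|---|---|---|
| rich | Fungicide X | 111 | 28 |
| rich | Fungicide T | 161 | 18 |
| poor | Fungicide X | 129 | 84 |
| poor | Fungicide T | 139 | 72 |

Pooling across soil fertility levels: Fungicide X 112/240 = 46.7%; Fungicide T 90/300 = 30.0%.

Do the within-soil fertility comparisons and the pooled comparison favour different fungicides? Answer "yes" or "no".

Within each soil fertility level (rich 25.2% vs 11.2%; poor 65.1% vs 51.8%), Fungicide T has the lower rate every time. Pooled: 46.7% vs 30.0% — Fungicide T has the lower rate overall. They agree.

no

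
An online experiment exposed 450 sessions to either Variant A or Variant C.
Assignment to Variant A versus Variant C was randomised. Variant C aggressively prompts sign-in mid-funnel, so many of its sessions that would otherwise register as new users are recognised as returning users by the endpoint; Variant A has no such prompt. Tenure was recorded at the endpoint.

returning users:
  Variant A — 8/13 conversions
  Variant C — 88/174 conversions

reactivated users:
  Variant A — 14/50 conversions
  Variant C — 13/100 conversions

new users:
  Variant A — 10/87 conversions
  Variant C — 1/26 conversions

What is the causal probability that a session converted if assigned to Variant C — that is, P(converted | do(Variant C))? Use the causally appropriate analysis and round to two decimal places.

The user tenure-specific comparison favours Variant A throughout, but the pooled figures favour Variant C. The question is whether to condition on user tenure.
User tenure lies on the pathway variant → user tenure → outcome, so adjusting for it blocks the indirect effect. For the total causal effect of variant, use the unadjusted pooled rates.
So P(outcome | do(Variant C)) is just the pooled rate for Variant C: 102/300 = 0.340.

0.34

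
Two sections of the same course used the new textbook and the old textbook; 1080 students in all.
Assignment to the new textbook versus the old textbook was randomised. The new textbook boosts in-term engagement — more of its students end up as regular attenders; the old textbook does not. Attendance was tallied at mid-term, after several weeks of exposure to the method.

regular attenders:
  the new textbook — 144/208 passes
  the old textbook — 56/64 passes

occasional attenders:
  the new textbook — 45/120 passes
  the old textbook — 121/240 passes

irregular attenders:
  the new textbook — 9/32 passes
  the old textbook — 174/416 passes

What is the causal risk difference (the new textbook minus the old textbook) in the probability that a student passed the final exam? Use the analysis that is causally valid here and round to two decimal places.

+0.06

Within every mid-term attendance level the old textbook has the higher rate, yet pooled the new textbook does — Simpson's reversal.
Mid-term attendance is downstream of the teaching method. One should not condition on a consequence of treatment, so the overall rates are the right comparison.
The causal difference is the pooled difference: 0.550 − 0.487 = +0.062.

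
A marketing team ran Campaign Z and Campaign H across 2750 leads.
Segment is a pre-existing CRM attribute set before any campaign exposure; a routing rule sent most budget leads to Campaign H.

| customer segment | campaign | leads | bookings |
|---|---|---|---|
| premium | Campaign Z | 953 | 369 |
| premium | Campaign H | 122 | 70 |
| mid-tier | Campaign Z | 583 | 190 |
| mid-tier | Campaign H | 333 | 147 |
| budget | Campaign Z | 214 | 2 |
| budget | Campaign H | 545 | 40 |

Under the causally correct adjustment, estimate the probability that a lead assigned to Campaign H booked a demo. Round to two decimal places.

Customer segment is set before the campaign has any effect — it is not caused by the campaign — and it independently drives the outcome. That makes it a confounder, so the causal comparison is within customer segment levels.
Standardising Campaign H to the population customer segment mix: 0.391·70/122 + 0.333·147/333 + 0.276·40/545 = 0.392.

0.39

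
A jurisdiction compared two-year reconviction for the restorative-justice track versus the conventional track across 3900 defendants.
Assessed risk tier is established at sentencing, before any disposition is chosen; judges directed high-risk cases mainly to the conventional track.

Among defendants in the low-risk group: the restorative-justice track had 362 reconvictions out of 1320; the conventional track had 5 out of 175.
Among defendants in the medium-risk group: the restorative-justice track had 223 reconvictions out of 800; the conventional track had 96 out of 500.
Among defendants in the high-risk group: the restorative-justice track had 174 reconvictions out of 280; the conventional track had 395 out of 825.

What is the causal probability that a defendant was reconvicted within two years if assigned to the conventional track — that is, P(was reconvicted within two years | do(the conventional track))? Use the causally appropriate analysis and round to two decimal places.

Assessed risk tier is set before the disposition has any effect — it is not caused by the disposition — and it independently drives the outcome. That makes it a confounder, so the causal comparison is within assessed risk tier levels.
Standardising the conventional track to the population assessed risk tier mix: 0.383·5/175 + 0.333·96/500 + 0.283·395/825 = 0.211.

0.21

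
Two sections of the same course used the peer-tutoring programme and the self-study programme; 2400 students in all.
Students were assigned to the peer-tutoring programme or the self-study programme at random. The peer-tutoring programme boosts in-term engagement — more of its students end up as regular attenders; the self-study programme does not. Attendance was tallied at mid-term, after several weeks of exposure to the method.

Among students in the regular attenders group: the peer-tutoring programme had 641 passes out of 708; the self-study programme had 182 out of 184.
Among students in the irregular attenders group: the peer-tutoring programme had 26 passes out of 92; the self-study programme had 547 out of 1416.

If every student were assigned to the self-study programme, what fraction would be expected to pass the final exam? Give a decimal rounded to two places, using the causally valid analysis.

Within every mid-term attendance level the self-study programme has the higher rate, yet pooled the peer-tutoring programme does — Simpson's reversal.
Because the teaching method influences mid-term attendance, mid-term attendance is a post-treatment mediator, not a confounder. Stratifying on it would bias the estimate; the causal effect is the crude pooled difference.
So P(outcome | do(the self-study programme)) is just the pooled rate for the self-study programme: 729/1600 = 0.456.

0.46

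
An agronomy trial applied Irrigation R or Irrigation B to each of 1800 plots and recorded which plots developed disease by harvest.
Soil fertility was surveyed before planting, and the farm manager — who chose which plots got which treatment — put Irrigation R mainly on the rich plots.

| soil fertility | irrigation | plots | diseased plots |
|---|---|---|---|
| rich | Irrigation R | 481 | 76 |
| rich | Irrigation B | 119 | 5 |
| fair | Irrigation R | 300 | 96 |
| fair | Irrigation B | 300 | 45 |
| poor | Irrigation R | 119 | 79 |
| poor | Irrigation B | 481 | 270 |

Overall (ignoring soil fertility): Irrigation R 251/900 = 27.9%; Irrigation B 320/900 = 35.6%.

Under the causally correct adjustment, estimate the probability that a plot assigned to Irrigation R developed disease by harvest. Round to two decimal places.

0.38

Soil fertility is set before the irrigation has any effect — it is not caused by the irrigation — and it independently drives the outcome. That makes it a confounder, so the causal comparison is within soil fertility levels.
Standardising Irrigation R to the population soil fertility mix: 0.333·76/481 + 0.333·96/300 + 0.333·79/119 = 0.381.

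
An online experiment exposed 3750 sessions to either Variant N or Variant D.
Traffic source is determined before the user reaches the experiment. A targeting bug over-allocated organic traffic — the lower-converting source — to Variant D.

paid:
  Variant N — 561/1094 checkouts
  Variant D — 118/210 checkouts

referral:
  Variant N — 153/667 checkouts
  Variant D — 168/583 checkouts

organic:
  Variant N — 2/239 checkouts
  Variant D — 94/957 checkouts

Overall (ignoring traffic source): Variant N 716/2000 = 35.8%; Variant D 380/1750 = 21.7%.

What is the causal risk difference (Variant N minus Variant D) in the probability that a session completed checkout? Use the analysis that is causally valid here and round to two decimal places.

Traffic source differs across variants for reasons unrelated to any effect of the variant itself, and it separately predicts the outcome — a classic confounder. We must compare within traffic source levels.
Adjusting over the population distribution of traffic source: 0.348·(0.513−0.562) + 0.333·(0.229−0.288) + 0.319·(0.008−0.098) = -0.065.

-0.07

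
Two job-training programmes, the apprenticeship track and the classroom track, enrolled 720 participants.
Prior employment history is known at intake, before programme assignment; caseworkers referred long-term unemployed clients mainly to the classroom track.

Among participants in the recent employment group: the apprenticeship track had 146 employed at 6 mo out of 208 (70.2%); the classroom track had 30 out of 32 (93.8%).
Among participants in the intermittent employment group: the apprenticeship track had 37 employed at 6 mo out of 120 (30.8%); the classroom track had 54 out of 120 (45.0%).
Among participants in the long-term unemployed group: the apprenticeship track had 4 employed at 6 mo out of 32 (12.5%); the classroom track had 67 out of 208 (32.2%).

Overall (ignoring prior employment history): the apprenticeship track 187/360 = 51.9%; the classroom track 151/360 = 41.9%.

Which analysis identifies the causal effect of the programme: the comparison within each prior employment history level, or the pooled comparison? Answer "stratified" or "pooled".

Within every prior employment history level the classroom track has the higher rate, yet pooled the apprenticeship track does — Simpson's reversal.
Prior employment history differs across programmes for reasons unrelated to any effect of the programme itself, and it separately predicts the outcome — a classic confounder. We must compare within prior employment history levels.
Within each level — recent employment: 70.2% vs 93.8%; intermittent employment: 30.8% vs 45.0%; long-term unemployed: 12.5% vs 32.2% — the classroom track is higher every time.

stratified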